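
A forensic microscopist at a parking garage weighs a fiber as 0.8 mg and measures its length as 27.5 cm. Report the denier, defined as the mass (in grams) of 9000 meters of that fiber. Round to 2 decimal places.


Denier calculation:
Mass in grams = 0.8 mg / 1000 = 0.0008 g
Length in meters = 27.5 cm / 100 = 0.275 m
Linear density = mass / length = 0.0008 / 0.275 = 0.00290909 g/m
Denier = (g/m) * 9000 = 0.00290909 * 9000 = 26.18

26.18


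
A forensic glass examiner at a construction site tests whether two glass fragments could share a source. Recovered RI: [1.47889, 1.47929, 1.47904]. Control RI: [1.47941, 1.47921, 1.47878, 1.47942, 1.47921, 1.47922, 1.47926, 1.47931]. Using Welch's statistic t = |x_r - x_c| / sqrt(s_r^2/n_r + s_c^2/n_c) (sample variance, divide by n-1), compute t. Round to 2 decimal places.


Welch's t-criterion for glass RI comparison:
Recovered mean = sum / n_r = 4.43722 / 3 = 1.4790733
Control mean = sum / n_c = 11.83382 / 8 = 1.4792275
Recovered sample variance s_r^2 = 4.08333e-08
Control sample variance s_c^2 = 3.98786e-08
Welch SE (unpooled) = sqrt(s_r^2/n_r + s_c^2/n_c) = sqrt(1.36111e-08 + 4.98482e-09) = sqrt(1.85959e-08) = 0.000136367
|mean_r - mean_c| = 0.000154167
t = 0.000154167 / 0.000136367 = 1.13

1.13


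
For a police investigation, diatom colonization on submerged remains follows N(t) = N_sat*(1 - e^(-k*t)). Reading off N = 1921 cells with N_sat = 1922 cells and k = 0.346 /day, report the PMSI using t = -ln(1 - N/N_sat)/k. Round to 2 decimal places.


PMSI from diatom colonization curve:
N / N_sat = 1921 / 1922 = 0.99948
1 - N/N_sat = 0.00052
ln(1 - N/N_sat) = -7.561682
t = -ln(1 - N/N_sat) / k = -(-7.561682) / 0.346 = 21.85 days

21.85


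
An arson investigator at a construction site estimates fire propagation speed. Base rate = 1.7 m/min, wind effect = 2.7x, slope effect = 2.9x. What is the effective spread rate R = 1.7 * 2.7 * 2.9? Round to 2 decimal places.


Fire spread rate calculation:
R = R0 * wind_factor * slope_factor
= 1.7 * 2.7 * 2.9
= 4.59 * 2.9
= 13.31 m/min

13.31


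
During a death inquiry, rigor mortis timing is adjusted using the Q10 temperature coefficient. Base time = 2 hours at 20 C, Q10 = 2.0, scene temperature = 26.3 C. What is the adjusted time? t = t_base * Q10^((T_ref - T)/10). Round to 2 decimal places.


Rigor mortis time adjustment:
Exponent = (T_ref - T_actual) / 10 = (20 - 26.3) / 10 = -0.63
Q10 factor = 2.0^-0.63 = 0.64618
t_adjusted = 2 * 0.64618 = 1.29 hours

1.29


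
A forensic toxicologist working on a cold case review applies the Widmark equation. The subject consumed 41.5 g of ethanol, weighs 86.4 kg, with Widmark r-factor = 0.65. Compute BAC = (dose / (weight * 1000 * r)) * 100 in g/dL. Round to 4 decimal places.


Applying the Widmark formula:
BAC = (dose_g / (body_wt * 1000 * r)) * 100
Denominator = 86.4 * 1000 * 0.65 = 56160
BAC = (41.5 / 56160) * 100
BAC = 0.0739 g/dL

0.0739


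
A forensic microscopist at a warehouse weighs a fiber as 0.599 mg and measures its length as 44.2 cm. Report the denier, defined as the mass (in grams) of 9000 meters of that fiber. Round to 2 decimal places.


Denier calculation:
Mass in grams = 0.599 mg / 1000 = 0.000599 g
Length in meters = 44.2 cm / 100 = 0.442 m
Linear density = mass / length = 0.000599 / 0.442 = 0.0013552 g/m
Denier = (g/m) * 9000 = 0.0013552 * 9000 = 12.20

12.20


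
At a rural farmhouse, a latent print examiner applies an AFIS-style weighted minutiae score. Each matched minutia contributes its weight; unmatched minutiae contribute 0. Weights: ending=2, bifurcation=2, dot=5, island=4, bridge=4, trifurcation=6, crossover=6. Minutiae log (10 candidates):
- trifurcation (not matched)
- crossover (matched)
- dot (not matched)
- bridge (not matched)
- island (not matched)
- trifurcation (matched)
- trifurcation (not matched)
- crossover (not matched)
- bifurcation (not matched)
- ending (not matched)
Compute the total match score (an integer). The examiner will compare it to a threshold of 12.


Weighted minutiae match score:
  trifurcation: not matched, +0
  crossover: matched, +6 (running total 6)
  dot: not matched, +0
  bridge: not matched, +0
  island: not matched, +0
  trifurcation: matched, +6 (running total 12)
  trifurcation: not matched, +0
  crossover: not matched, +0
  bifurcation: not matched, +0
  ending: not matched, +0
Total score = 12
Threshold = 12; verdict = identification

12


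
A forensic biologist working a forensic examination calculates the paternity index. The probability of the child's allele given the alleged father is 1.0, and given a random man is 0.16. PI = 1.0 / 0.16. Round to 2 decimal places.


Paternity Index calculation:
PI = P(allele|father) / P(allele|random)
PI = 1.0 / 0.16
PI = 6.25

6.25


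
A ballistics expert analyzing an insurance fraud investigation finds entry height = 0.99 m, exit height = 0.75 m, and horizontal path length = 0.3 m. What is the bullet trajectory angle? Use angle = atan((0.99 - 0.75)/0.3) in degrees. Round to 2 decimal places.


Bullet trajectory angle:
Height difference = 0.99 - 0.75 = 0.24 m
angle = atan(0.24 / 0.3)
angle = atan(0.8)
angle = 38.66 degrees

38.66


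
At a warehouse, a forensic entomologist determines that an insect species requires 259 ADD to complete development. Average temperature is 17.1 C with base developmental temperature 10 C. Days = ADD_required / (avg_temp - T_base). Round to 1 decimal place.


Insect development time:
Effective temperature = avg_temp - T_base = 17.1 - 10 = 7.1 C
Days = ADD / effective_temp = 259 / 7.1 = 36.5 days

36.5


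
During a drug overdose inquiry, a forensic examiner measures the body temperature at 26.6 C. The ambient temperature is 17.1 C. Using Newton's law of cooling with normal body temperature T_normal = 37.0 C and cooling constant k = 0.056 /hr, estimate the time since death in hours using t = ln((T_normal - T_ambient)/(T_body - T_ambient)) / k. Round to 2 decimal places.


Using Newton's law of cooling:
t = ln((T_normal - T_ambient) / (T_body - T_ambient)) / k
T_normal - T_ambient = 19.9
T_body - T_ambient = 9.5
Ratio = 2.094737
ln(ratio) = 0.739428
t = 0.739428 / 0.056 = 13.20 hours

13.20


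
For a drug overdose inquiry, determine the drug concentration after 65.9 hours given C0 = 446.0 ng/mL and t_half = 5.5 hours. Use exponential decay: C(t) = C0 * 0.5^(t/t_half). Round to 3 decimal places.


Drug concentration decay:
Number of half-lives = t / t_half = 65.9 / 5.5 = 11.981818
Decay factor = 0.5^11.981818 = 0.00024724
C(t) = 446.0 * 0.00024724 = 0.110 ng/mL

0.110


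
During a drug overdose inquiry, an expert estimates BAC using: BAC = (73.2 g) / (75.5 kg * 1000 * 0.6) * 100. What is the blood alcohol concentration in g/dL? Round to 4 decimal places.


Applying the Widmark formula:
BAC = (dose_g / (body_wt * 1000 * r)) * 100
Denominator = 75.5 * 1000 * 0.6 = 45300
BAC = (73.2 / 45300) * 100
BAC = 0.1616 g/dL

0.1616


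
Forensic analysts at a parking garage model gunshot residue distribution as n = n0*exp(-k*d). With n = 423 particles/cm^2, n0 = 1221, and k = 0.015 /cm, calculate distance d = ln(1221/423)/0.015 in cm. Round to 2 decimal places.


GSR distance calculation:
n0/n = 1221 / 423 = 2.886525
ln(n0/n) = 1.060053
d = 1.060053 / 0.015 = 70.67 cm

70.67


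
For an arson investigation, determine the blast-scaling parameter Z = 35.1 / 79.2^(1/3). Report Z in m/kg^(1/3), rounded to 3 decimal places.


Scaled distance calculation:
W^(1/3) = 79.2^(1/3) = 4.294458
Z = R / W^(1/3) = 35.1 / 4.294458
Z = 8.173 m/kg^(1/3)

8.173


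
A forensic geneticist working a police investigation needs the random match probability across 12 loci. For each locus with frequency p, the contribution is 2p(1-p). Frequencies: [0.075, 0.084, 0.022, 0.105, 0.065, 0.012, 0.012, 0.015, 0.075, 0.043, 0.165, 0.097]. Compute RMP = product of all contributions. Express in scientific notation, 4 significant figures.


Computing RMP for 12 loci:
Locus 1: 2 * 0.075 * 0.925 = 0.13875
Locus 2: 2 * 0.084 * 0.916 = 0.153888
Locus 3: 2 * 0.022 * 0.978 = 0.043032
Locus 4: 2 * 0.105 * 0.895 = 0.18795
Locus 5: 2 * 0.065 * 0.935 = 0.12155
Locus 6: 2 * 0.012 * 0.988 = 0.023712
Locus 7: 2 * 0.012 * 0.988 = 0.023712
Locus 8: 2 * 0.015 * 0.985 = 0.02955
Locus 9: 2 * 0.075 * 0.925 = 0.13875
Locus 10: 2 * 0.043 * 0.957 = 0.082302
Locus 11: 2 * 0.165 * 0.835 = 0.27555
Locus 12: 2 * 0.097 * 0.903 = 0.175182
RMP = 1.922e-13

1.922e-13


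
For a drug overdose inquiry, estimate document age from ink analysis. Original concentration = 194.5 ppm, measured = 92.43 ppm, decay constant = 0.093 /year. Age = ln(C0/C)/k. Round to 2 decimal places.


Document age estimation:
C0/C = 194.5 / 92.43 = 2.104295
ln(C0/C) = 0.74398
t = 0.74398 / 0.093 = 8.00 years

8.00


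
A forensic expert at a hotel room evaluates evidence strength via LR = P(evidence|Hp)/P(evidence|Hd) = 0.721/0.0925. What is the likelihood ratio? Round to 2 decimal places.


Likelihood ratio calculation:
LR = P(E|Hp) / P(E|Hd)
LR = 0.721 / 0.0925
LR = 7.79

7.79


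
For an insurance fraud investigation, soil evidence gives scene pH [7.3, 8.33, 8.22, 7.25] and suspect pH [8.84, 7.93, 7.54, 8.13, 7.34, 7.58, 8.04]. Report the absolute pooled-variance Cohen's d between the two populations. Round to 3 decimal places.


Pooled-variance Cohen's d for soil pH comparison:
Scene mean = 31.1 / 4 = 7.775
Suspect mean = 55.4 / 7 = 7.914286
Scene sample variance s_s^2 = 0.335767
Suspect sample variance s_c^2 = 0.250195
Pooled variance = ((n_s-1)*s_s^2 + (n_c-1)*s_c^2) / (n_s + n_c - 2) = 0.278719
Pooled SD = sqrt(0.278719) = 0.527938
Mean difference = -0.139286
|d| = |-0.139286| / 0.527938 = 0.264

0.264


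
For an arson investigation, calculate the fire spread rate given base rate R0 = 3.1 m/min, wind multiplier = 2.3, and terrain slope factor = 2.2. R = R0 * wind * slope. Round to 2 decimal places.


Fire spread rate calculation:
R = R0 * wind_factor * slope_factor
= 3.1 * 2.3 * 2.2
= 7.13 * 2.2
= 15.69 m/min

15.69


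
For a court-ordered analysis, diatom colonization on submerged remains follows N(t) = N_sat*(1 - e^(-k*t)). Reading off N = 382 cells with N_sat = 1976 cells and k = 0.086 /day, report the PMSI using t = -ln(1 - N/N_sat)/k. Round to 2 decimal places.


PMSI from diatom colonization curve:
N / N_sat = 382 / 1976 = 0.19332
1 - N/N_sat = 0.80668
ln(1 - N/N_sat) = -0.214828
t = -ln(1 - N/N_sat) / k = -(-0.214828) / 0.086 = 2.50 days

2.50


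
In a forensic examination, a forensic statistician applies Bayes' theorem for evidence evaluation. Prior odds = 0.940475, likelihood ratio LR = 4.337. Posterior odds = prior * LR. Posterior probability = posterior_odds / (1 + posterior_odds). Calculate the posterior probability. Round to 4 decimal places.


Bayesian evidence evaluation:
Posterior odds = prior_odds * LR = 0.940475 * 4.337 = 4.07884
Posterior probability = posterior_odds / (1 + posterior_odds)
= 4.07884 / (1 + 4.07884)
= 4.07884 / 5.07884
= 0.8031

0.8031


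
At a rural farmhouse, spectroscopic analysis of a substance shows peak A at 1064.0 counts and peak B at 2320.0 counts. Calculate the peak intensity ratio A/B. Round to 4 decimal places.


Spectral peak ratio:
Peak A = 1064.0 counts
Peak B = 2320.0 counts
Ratio = 1064.0 / 2320.0 = 0.4586

0.4586


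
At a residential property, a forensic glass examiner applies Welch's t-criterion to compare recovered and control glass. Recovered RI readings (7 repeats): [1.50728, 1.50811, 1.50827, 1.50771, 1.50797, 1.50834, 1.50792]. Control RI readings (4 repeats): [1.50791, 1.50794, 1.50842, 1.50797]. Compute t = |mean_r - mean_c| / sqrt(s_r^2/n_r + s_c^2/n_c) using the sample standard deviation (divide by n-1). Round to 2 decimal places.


Welch's t-criterion for glass RI comparison:
Recovered mean = sum / n_r = 10.5556 / 7 = 1.5079429
Control mean = sum / n_c = 6.03224 / 4 = 1.50806
Recovered sample variance s_r^2 = 1.31257e-07
Control sample variance s_c^2 = 5.82e-08
Welch SE (unpooled) = sqrt(s_r^2/n_r + s_c^2/n_c) = sqrt(1.8751e-08 + 1.455e-08) = sqrt(3.3301e-08) = 0.000182486
|mean_r - mean_c| = 0.000117143
t = 0.000117143 / 0.000182486 = 0.64

0.64


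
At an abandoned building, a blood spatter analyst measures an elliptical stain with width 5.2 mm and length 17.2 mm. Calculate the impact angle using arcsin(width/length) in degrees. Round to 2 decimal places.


Blood spatter impact angle calculation:
width / length = 5.2 / 17.2 = 0.302326
angle = arcsin(0.302326)
angle = 17.60 degrees

17.60


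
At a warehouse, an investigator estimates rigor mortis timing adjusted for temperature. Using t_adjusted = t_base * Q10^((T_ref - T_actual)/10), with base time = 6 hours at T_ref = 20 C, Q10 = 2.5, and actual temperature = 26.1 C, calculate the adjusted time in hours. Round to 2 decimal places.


Rigor mortis time adjustment:
Exponent = (T_ref - T_actual) / 10 = (20 - 26.1) / 10 = -0.61
Q10 factor = 2.5^-0.61 = 0.57182
t_adjusted = 6 * 0.57182 = 3.43 hours

3.43


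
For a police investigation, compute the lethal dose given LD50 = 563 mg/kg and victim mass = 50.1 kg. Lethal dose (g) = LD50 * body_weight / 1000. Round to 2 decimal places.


Lethal dose calculation:
Lethal dose = LD50 * body_weight / 1000
= 563 * 50.1 / 1000
= 28206.3 / 1000
= 28.21 g

28.21


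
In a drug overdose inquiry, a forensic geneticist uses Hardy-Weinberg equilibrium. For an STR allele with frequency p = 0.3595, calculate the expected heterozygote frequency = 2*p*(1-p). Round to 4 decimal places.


Hardy-Weinberg heterozygote frequency:
q = 1 - p = 1 - 0.3595 = 0.6405
2pq = 2 * 0.3595 * 0.6405 = 0.4605

0.4605


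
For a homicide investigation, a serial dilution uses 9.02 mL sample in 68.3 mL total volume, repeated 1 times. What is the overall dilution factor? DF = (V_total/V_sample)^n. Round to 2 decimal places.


Dilution factor calculation:
Single dilution = V_total / V_sample = 68.3 / 9.02 ≈ 7.572062
Number of dilutions = 1
Total DF = (68.3 / 9.02)^1 (full precision, rounded at the end) = 7.57

7.57


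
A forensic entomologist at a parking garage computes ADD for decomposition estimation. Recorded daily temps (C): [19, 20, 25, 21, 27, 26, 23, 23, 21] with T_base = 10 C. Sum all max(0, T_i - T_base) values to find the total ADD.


Computing ADD day by day:
Day 1: max(0, 19 - 10) = 9
Day 2: max(0, 20 - 10) = 10
Day 3: max(0, 25 - 10) = 15
Day 4: max(0, 21 - 10) = 11
Day 5: max(0, 27 - 10) = 17
Day 6: max(0, 26 - 10) = 16
Day 7: max(0, 23 - 10) = 13
Day 8: max(0, 23 - 10) = 13
Day 9: max(0, 21 - 10) = 11
Total ADD = 115

115


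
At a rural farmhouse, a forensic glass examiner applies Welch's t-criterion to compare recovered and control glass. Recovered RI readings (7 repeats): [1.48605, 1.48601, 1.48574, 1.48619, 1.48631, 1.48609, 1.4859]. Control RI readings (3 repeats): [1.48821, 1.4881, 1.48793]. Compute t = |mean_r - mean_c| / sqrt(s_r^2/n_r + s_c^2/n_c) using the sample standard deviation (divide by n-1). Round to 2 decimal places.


Welch's t-criterion for glass RI comparison:
Recovered mean = sum / n_r = 10.40229 / 7 = 1.4860414
Control mean = sum / n_c = 4.46424 / 3 = 1.48808
Recovered sample variance s_r^2 = 3.47476e-08
Control sample variance s_c^2 = 1.99e-08
Welch SE (unpooled) = sqrt(s_r^2/n_r + s_c^2/n_c) = sqrt(4.96395e-09 + 6.63333e-09) = sqrt(1.15973e-08) = 0.000107691
|mean_r - mean_c| = 0.00203857
t = 0.00203857 / 0.000107691 = 18.93

18.93


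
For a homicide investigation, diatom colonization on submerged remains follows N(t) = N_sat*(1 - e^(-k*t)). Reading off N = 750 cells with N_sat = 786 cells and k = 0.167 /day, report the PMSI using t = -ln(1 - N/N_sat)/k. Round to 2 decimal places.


PMSI from diatom colonization curve:
N / N_sat = 750 / 786 = 0.954198
1 - N/N_sat = 0.045802
ln(1 - N/N_sat) = -3.083428
t = -ln(1 - N/N_sat) / k = -(-3.083428) / 0.167 = 18.46 days

18.46


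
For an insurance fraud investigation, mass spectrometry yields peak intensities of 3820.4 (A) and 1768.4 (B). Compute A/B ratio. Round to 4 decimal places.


Spectral peak ratio:
Peak A = 3820.4 counts
Peak B = 1768.4 counts
Ratio = 3820.4 / 1768.4 = 2.1604

2.1604


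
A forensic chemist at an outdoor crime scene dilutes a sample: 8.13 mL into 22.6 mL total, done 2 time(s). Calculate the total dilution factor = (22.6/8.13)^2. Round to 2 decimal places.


Dilution factor calculation:
Single dilution = V_total / V_sample = 22.6 / 8.13 ≈ 2.779828
Number of dilutions = 2
Total DF = (22.6 / 8.13)^2 (full precision, rounded at the end) = 7.73

7.73


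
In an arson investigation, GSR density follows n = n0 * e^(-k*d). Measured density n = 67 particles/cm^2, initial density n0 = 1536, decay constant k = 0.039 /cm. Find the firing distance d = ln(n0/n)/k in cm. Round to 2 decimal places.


GSR distance calculation:
n0/n = 1536 / 67 = 22.925373
ln(n0/n) = 3.132244
d = 3.132244 / 0.039 = 80.31 cm

80.31


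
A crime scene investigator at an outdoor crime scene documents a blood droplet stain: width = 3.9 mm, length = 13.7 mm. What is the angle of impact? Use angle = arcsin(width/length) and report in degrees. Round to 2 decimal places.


Blood spatter impact angle calculation:
width / length = 3.9 / 13.7 = 0.284672
angle = arcsin(0.284672)
angle = 16.54 degrees

16.54


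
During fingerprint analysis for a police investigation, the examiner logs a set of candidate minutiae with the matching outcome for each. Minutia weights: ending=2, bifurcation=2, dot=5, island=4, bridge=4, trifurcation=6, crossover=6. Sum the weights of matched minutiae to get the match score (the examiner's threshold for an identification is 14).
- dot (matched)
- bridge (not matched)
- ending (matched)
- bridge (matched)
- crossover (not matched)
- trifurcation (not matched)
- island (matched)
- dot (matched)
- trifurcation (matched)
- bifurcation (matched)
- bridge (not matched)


Weighted minutiae match score:
  dot: matched, +5 (running total 5)
  bridge: not matched, +0
  ending: matched, +2 (running total 7)
  bridge: matched, +4 (running total 11)
  crossover: not matched, +0
  trifurcation: not matched, +0
  island: matched, +4 (running total 15)
  dot: matched, +5 (running total 20)
  trifurcation: matched, +6 (running total 26)
  bifurcation: matched, +2 (running total 28)
  bridge: not matched, +0
Total score = 28
Threshold = 14; verdict = identification

28


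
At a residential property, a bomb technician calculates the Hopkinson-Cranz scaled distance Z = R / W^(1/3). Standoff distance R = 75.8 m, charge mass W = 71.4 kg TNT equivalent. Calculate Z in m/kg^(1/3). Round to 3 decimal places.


Scaled distance calculation:
W^(1/3) = 71.4^(1/3) = 4.148579
Z = R / W^(1/3) = 75.8 / 4.148579
Z = 18.271 m/kg^(1/3)

18.271


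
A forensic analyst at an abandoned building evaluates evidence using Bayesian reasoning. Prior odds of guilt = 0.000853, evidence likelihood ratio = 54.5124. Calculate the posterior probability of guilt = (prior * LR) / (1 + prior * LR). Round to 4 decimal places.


Bayesian evidence evaluation:
Posterior odds = prior_odds * LR = 0.000853 * 54.5124 = 0.04649908
Posterior probability = posterior_odds / (1 + posterior_odds)
= 0.04649908 / (1 + 0.04649908)
= 0.04649908 / 1.04649908
= 0.0444

0.0444


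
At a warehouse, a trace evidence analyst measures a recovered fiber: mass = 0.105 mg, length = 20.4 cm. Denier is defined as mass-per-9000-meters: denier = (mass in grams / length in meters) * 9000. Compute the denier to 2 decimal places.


Denier calculation:
Mass in grams = 0.105 mg / 1000 = 0.000105 g
Length in meters = 20.4 cm / 100 = 0.204 m
Linear density = mass / length = 0.000105 / 0.204 = 0.00051471 g/m
Denier = (g/m) * 9000 = 0.00051471 * 9000 = 4.63

4.63


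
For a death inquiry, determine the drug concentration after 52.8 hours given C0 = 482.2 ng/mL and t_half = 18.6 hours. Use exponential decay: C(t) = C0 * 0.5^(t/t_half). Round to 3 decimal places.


Drug concentration decay:
Number of half-lives = t / t_half = 52.8 / 18.6 = 2.83871
Decay factor = 0.5^2.83871 = 0.13978583
C(t) = 482.2 * 0.13978583 = 67.405 ng/mL

67.405


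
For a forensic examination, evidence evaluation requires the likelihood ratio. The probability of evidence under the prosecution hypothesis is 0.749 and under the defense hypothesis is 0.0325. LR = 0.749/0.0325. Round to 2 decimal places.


Likelihood ratio calculation:
LR = P(E|Hp) / P(E|Hd)
LR = 0.749 / 0.0325
LR = 23.05

23.05


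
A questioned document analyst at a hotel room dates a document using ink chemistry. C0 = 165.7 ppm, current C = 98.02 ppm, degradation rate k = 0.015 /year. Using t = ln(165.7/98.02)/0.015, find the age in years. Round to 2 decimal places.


Document age estimation:
C0/C = 165.7 / 98.02 = 1.690471
ln(C0/C) = 0.525007
t = 0.525007 / 0.015 = 35.00 years

35.00


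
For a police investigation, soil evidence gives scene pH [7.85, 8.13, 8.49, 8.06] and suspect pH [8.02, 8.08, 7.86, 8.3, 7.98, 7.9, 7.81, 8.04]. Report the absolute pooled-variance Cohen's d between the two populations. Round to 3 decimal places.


Pooled-variance Cohen's d for soil pH comparison:
Scene mean = 32.53 / 4 = 8.1325
Suspect mean = 63.99 / 8 = 7.99875
Scene sample variance s_s^2 = 0.070958
Suspect sample variance s_c^2 = 0.023498
Pooled variance = ((n_s-1)*s_s^2 + (n_c-1)*s_c^2) / (n_s + n_c - 2) = 0.037736
Pooled SD = sqrt(0.037736) = 0.194258
Mean difference = 0.13375
|d| = |0.13375| / 0.194258 = 0.689

0.689


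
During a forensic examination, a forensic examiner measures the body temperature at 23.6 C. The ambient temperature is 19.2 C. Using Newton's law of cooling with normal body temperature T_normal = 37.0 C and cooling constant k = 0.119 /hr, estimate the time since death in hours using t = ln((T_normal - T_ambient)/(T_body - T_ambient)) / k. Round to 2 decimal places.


Using Newton's law of cooling:
t = ln((T_normal - T_ambient) / (T_body - T_ambient)) / k
T_normal - T_ambient = 17.8
T_body - T_ambient = 4.4
Ratio = 4.045455
ln(ratio) = 1.397594
t = 1.397594 / 0.119 = 11.74 hours

11.74


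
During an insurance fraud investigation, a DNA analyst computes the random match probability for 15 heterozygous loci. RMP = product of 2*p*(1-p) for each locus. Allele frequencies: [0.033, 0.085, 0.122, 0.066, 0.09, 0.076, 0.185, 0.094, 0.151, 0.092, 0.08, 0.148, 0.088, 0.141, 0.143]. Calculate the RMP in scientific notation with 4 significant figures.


Computing RMP for 15 loci:
Locus 1: 2 * 0.033 * 0.967 = 0.063822
Locus 2: 2 * 0.085 * 0.915 = 0.15555
Locus 3: 2 * 0.122 * 0.878 = 0.214232
Locus 4: 2 * 0.066 * 0.934 = 0.123288
Locus 5: 2 * 0.09 * 0.91 = 0.1638
Locus 6: 2 * 0.076 * 0.924 = 0.140448
Locus 7: 2 * 0.185 * 0.815 = 0.30155
Locus 8: 2 * 0.094 * 0.906 = 0.170328
Locus 9: 2 * 0.151 * 0.849 = 0.256398
Locus 10: 2 * 0.092 * 0.908 = 0.167072
Locus 11: 2 * 0.08 * 0.92 = 0.1472
Locus 12: 2 * 0.148 * 0.852 = 0.252192
Locus 13: 2 * 0.088 * 0.912 = 0.160512
Locus 14: 2 * 0.141 * 0.859 = 0.242238
Locus 15: 2 * 0.143 * 0.857 = 0.245102
RMP = 4.695e-12

4.695e-12


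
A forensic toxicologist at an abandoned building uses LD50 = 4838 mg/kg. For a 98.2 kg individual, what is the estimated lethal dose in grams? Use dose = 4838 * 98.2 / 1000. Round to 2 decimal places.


Lethal dose calculation:
Lethal dose = LD50 * body_weight / 1000
= 4838 * 98.2 / 1000
= 475091.6 / 1000
= 475.09 g

475.09


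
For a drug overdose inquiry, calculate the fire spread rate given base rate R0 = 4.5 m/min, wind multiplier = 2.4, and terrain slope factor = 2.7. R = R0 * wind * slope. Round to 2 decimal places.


Fire spread rate calculation:
R = R0 * wind_factor * slope_factor
= 4.5 * 2.4 * 2.7
= 10.8 * 2.7
= 29.16 m/min

29.16


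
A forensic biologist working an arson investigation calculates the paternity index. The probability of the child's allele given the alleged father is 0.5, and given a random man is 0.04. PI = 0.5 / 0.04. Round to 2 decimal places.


Paternity Index calculation:
PI = P(allele|father) / P(allele|random)
PI = 0.5 / 0.04
PI = 12.50

12.50


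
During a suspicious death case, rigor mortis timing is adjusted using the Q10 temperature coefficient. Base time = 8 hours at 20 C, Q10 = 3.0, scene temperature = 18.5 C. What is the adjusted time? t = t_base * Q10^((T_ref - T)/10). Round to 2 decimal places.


Rigor mortis time adjustment:
Exponent = (T_ref - T_actual) / 10 = (20 - 18.5) / 10 = 0.15
Q10 factor = 3.0^0.15 = 1.17915
t_adjusted = 8 * 1.17915 = 9.43 hours

9.43


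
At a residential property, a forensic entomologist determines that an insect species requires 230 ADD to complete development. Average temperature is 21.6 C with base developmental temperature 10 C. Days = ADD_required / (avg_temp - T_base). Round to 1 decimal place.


Insect development time:
Effective temperature = avg_temp - T_base = 21.6 - 10 = 11.6 C
Days = ADD / effective_temp = 230 / 11.6 = 19.8 days

19.8


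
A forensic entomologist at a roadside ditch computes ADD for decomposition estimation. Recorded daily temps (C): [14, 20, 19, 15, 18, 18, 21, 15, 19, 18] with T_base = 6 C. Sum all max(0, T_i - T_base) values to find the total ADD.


Computing ADD day by day:
Day 1: max(0, 14 - 6) = 8
Day 2: max(0, 20 - 6) = 14
Day 3: max(0, 19 - 6) = 13
Day 4: max(0, 15 - 6) = 9
Day 5: max(0, 18 - 6) = 12
Day 6: max(0, 18 - 6) = 12
Day 7: max(0, 21 - 6) = 15
Day 8: max(0, 15 - 6) = 9
Day 9: max(0, 19 - 6) = 13
Day 10: max(0, 18 - 6) = 12
Total ADD = 117

117


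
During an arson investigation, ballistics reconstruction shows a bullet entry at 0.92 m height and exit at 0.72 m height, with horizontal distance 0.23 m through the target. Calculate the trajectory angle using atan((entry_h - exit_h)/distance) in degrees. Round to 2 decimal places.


Bullet trajectory angle:
Height difference = 0.92 - 0.72 = 0.2 m
angle = atan(0.2 / 0.23)
angle = atan(0.869565)
angle = 41.01 degrees

41.01


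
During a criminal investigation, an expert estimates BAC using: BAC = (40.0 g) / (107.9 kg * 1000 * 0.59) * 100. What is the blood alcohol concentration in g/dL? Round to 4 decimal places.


Applying the Widmark formula:
BAC = (dose_g / (body_wt * 1000 * r)) * 100
Denominator = 107.9 * 1000 * 0.59 = 63661
BAC = (40.0 / 63661) * 100
BAC = 0.0628 g/dL

0.0628


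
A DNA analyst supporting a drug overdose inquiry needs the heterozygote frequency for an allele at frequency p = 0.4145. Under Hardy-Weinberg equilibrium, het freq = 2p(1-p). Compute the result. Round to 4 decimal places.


Hardy-Weinberg heterozygote frequency:
q = 1 - p = 1 - 0.4145 = 0.5855
2pq = 2 * 0.4145 * 0.5855 = 0.4854

0.4854


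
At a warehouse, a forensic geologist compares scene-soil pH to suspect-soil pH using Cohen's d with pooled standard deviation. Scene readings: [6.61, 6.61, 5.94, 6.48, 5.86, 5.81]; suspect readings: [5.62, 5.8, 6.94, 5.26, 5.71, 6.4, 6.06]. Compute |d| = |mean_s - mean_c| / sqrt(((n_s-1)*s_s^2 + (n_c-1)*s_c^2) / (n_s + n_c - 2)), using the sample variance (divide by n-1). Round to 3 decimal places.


Pooled-variance Cohen's d for soil pH comparison:
Scene mean = 37.31 / 6 = 6.218333
Suspect mean = 41.79 / 7 = 5.97
Scene sample variance s_s^2 = 0.149577
Suspect sample variance s_c^2 = 0.3095
Pooled variance = ((n_s-1)*s_s^2 + (n_c-1)*s_c^2) / (n_s + n_c - 2) = 0.236808
Pooled SD = sqrt(0.236808) = 0.486629
Mean difference = 0.248333
|d| = |0.248333| / 0.486629 = 0.510

0.510


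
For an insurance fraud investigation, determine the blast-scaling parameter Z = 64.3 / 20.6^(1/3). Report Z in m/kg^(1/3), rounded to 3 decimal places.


Scaled distance calculation:
W^(1/3) = 20.6^(1/3) = 2.741295
Z = R / W^(1/3) = 64.3 / 2.741295
Z = 23.456 m/kg^(1/3)

23.456


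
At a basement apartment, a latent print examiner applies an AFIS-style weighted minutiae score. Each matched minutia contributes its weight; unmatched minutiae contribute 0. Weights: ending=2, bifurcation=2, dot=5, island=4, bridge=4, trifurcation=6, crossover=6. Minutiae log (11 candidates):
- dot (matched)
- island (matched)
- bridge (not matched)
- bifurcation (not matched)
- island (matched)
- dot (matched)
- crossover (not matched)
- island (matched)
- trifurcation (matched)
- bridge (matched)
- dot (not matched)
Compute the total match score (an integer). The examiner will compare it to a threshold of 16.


Weighted minutiae match score:
  dot: matched, +5 (running total 5)
  island: matched, +4 (running total 9)
  bridge: not matched, +0
  bifurcation: not matched, +0
  island: matched, +4 (running total 13)
  dot: matched, +5 (running total 18)
  crossover: not matched, +0
  island: matched, +4 (running total 22)
  trifurcation: matched, +6 (running total 28)
  bridge: matched, +4 (running total 32)
  dot: not matched, +0
Total score = 32
Threshold = 16; verdict = identification

32


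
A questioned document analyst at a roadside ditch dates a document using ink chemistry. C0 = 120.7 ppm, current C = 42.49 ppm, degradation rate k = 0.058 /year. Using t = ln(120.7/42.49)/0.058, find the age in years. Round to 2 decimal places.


Document age estimation:
C0/C = 120.7 / 42.49 = 2.840668
ln(C0/C) = 1.044039
t = 1.044039 / 0.058 = 18.00 years

18.00


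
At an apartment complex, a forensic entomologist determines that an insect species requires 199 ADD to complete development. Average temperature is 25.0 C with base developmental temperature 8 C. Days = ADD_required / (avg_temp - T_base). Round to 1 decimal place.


Insect development time:
Effective temperature = avg_temp - T_base = 25.0 - 8 = 17.0 C
Days = ADD / effective_temp = 199 / 17.0 = 11.7 days

11.7


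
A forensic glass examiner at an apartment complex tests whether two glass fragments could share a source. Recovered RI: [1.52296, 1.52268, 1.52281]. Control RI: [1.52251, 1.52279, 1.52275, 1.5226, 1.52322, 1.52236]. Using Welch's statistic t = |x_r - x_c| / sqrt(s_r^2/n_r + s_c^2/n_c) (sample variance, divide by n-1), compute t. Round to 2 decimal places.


Welch's t-criterion for glass RI comparison:
Recovered mean = sum / n_r = 4.56845 / 3 = 1.5228167
Control mean = sum / n_c = 9.13623 / 6 = 1.522705
Recovered sample variance s_r^2 = 1.96333e-08
Control sample variance s_c^2 = 8.851e-08
Welch SE (unpooled) = sqrt(s_r^2/n_r + s_c^2/n_c) = sqrt(6.54444e-09 + 1.47517e-08) = sqrt(2.12961e-08) = 0.000145932
|mean_r - mean_c| = 0.000111667
t = 0.000111667 / 0.000145932 = 0.77

0.77


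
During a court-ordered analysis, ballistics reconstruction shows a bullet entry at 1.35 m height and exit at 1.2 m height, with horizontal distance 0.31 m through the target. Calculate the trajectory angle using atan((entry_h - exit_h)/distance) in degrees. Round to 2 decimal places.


Bullet trajectory angle:
Height difference = 1.35 - 1.2 = 0.15 m
angle = atan(0.15 / 0.31)
angle = atan(0.483871)
angle = 25.82 degrees

25.82


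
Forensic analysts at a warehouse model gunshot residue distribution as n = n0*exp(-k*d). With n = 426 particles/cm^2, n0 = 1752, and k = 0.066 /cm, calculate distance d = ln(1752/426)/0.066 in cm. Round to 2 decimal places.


GSR distance calculation:
n0/n = 1752 / 426 = 4.112676
ln(n0/n) = 1.414074
d = 1.414074 / 0.066 = 21.43 cm

21.43


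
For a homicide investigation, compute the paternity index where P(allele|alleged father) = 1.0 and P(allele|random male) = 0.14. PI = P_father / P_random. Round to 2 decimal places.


Paternity Index calculation:
PI = P(allele|father) / P(allele|random)
PI = 1.0 / 0.14
PI = 7.14

7.14


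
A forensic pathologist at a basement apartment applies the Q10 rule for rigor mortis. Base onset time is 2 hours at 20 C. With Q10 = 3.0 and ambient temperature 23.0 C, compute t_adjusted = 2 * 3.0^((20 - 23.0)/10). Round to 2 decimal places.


Rigor mortis time adjustment:
Exponent = (T_ref - T_actual) / 10 = (20 - 23.0) / 10 = -0.3
Q10 factor = 3.0^-0.3 = 0.71922
t_adjusted = 2 * 0.71922 = 1.44 hours

1.44


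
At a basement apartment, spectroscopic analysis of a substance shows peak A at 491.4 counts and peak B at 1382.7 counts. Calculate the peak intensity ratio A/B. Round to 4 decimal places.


Spectral peak ratio:
Peak A = 491.4 counts
Peak B = 1382.7 counts
Ratio = 491.4 / 1382.7 = 0.3554

0.3554


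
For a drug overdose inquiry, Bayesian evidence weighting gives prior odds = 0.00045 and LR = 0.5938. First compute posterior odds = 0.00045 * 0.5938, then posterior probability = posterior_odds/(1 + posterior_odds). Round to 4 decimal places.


Bayesian evidence evaluation:
Posterior odds = prior_odds * LR = 0.00045 * 0.5938 = 0.00026721
Posterior probability = posterior_odds / (1 + posterior_odds)
= 0.00026721 / (1 + 0.00026721)
= 0.00026721 / 1.00026721
= 0.0003

0.0003


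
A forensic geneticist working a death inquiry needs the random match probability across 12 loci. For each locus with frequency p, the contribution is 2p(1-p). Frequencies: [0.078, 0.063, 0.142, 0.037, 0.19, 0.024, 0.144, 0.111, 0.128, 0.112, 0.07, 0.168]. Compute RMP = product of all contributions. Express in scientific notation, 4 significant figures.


Computing RMP for 12 loci:
Locus 1: 2 * 0.078 * 0.922 = 0.143832
Locus 2: 2 * 0.063 * 0.937 = 0.118062
Locus 3: 2 * 0.142 * 0.858 = 0.243672
Locus 4: 2 * 0.037 * 0.963 = 0.071262
Locus 5: 2 * 0.19 * 0.81 = 0.3078
Locus 6: 2 * 0.024 * 0.976 = 0.046848
Locus 7: 2 * 0.144 * 0.856 = 0.246528
Locus 8: 2 * 0.111 * 0.889 = 0.197358
Locus 9: 2 * 0.128 * 0.872 = 0.223232
Locus 10: 2 * 0.112 * 0.888 = 0.198912
Locus 11: 2 * 0.07 * 0.93 = 0.1302
Locus 12: 2 * 0.168 * 0.832 = 0.279552
RMP = 3.343e-10

3.343e-10


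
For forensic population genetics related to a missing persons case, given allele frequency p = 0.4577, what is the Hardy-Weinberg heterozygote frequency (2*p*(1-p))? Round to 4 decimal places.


Hardy-Weinberg heterozygote frequency:
q = 1 - p = 1 - 0.4577 = 0.5423
2pq = 2 * 0.4577 * 0.5423 = 0.4964

0.4964


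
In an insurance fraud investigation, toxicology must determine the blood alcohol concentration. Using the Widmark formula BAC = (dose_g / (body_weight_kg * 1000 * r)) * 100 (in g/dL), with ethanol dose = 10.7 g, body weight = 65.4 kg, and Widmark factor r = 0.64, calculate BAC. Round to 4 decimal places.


Applying the Widmark formula:
BAC = (dose_g / (body_wt * 1000 * r)) * 100
Denominator = 65.4 * 1000 * 0.64 = 41856
BAC = (10.7 / 41856) * 100
BAC = 0.0256 g/dL

0.0256


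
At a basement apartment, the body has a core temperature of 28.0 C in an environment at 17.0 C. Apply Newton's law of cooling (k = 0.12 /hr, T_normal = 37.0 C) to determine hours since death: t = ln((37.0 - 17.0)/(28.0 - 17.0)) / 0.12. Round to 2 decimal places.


Using Newton's law of cooling:
t = ln((T_normal - T_ambient) / (T_body - T_ambient)) / k
T_normal - T_ambient = 20.0
T_body - T_ambient = 11.0
Ratio = 1.818182
ln(ratio) = 0.597837
t = 0.597837 / 0.12 = 4.98 hours

4.98


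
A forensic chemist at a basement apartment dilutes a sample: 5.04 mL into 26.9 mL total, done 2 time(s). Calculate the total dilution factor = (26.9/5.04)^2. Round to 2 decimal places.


Dilution factor calculation:
Single dilution = V_total / V_sample = 26.9 / 5.04 ≈ 5.337302
Number of dilutions = 2
Total DF = (26.9 / 5.04)^2 (full precision, rounded at the end) = 28.49

28.49


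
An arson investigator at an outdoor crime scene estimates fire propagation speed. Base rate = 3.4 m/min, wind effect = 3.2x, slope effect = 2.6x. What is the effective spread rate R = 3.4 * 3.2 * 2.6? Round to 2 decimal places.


Fire spread rate calculation:
R = R0 * wind_factor * slope_factor
= 3.4 * 3.2 * 2.6
= 10.88 * 2.6
= 28.29 m/min

28.29


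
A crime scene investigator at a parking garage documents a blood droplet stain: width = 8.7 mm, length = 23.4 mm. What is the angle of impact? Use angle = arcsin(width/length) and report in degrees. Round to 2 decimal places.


Blood spatter impact angle calculation:
width / length = 8.7 / 23.4 = 0.371795
angle = arcsin(0.371795)
angle = 21.83 degrees

21.83


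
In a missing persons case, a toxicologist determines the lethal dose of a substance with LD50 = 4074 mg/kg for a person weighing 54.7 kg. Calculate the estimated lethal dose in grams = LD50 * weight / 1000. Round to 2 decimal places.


Lethal dose calculation:
Lethal dose = LD50 * body_weight / 1000
= 4074 * 54.7 / 1000
= 222847.8 / 1000
= 222.85 g

222.85


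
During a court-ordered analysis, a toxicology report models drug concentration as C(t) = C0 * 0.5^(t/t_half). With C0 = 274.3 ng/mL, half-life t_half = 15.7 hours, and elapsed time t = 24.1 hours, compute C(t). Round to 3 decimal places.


Drug concentration decay:
Number of half-lives = t / t_half = 24.1 / 15.7 = 1.535032
Decay factor = 0.5^1.535032 = 0.34507168
C(t) = 274.3 * 0.34507168 = 94.653 ng/mL

94.653


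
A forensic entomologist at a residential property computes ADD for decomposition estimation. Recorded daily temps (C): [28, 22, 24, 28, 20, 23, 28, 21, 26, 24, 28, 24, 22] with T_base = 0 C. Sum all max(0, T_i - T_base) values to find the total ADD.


Computing ADD day by day:
Day 1: max(0, 28 - 0) = 28
Day 2: max(0, 22 - 0) = 22
Day 3: max(0, 24 - 0) = 24
Day 4: max(0, 28 - 0) = 28
Day 5: max(0, 20 - 0) = 20
Day 6: max(0, 23 - 0) = 23
Day 7: max(0, 28 - 0) = 28
Day 8: max(0, 21 - 0) = 21
Day 9: max(0, 26 - 0) = 26
Day 10: max(0, 24 - 0) = 24
Day 11: max(0, 28 - 0) = 28
Day 12: max(0, 24 - 0) = 24
Day 13: max(0, 22 - 0) = 22
Total ADD = 318

318


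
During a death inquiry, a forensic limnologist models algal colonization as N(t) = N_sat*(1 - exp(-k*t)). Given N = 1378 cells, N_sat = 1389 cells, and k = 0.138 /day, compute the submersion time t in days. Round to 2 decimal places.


PMSI from diatom colonization curve:
N / N_sat = 1378 / 1389 = 0.992081
1 - N/N_sat = 0.007919
ln(1 - N/N_sat) = -4.83849
t = -ln(1 - N/N_sat) / k = -(-4.83849) / 0.138 = 35.06 days

35.06


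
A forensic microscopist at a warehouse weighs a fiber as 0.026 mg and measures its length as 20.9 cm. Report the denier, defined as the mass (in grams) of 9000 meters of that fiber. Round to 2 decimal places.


Denier calculation:
Mass in grams = 0.026 mg / 1000 = 0.000026 g
Length in meters = 20.9 cm / 100 = 0.209 m
Linear density = mass / length = 0.000026 / 0.209 = 0.0001244 g/m
Denier = (g/m) * 9000 = 0.0001244 * 9000 = 1.12

1.12


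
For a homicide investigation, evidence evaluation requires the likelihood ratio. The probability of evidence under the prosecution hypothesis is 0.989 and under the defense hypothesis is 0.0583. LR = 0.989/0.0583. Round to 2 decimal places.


Likelihood ratio calculation:
LR = P(E|Hp) / P(E|Hd)
LR = 0.989 / 0.0583
LR = 16.96

16.96


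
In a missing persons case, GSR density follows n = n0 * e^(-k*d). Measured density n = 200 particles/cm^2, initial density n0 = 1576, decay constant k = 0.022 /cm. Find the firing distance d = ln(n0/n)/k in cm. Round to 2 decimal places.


GSR distance calculation:
n0/n = 1576 / 200 = 7.88
ln(n0/n) = 2.064328
d = 2.064328 / 0.022 = 93.83 cm

93.83


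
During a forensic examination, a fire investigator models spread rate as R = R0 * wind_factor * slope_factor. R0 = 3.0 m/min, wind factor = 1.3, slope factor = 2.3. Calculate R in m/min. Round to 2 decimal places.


Fire spread rate calculation:
R = R0 * wind_factor * slope_factor
= 3.0 * 1.3 * 2.3
= 3.9 * 2.3
= 8.97 m/min

8.97


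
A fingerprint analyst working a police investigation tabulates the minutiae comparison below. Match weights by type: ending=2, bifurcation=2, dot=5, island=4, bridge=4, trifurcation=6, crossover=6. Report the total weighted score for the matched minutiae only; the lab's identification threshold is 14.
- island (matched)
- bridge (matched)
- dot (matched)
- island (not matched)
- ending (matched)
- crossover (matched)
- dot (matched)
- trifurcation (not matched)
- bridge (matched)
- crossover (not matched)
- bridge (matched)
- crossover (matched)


Weighted minutiae match score:
  island: matched, +4 (running total 4)
  bridge: matched, +4 (running total 8)
  dot: matched, +5 (running total 13)
  island: not matched, +0
  ending: matched, +2 (running total 15)
  crossover: matched, +6 (running total 21)
  dot: matched, +5 (running total 26)
  trifurcation: not matched, +0
  bridge: matched, +4 (running total 30)
  crossover: not matched, +0
  bridge: matched, +4 (running total 34)
  crossover: matched, +6 (running total 40)
Total score = 40
Threshold = 14; verdict = identification

40
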